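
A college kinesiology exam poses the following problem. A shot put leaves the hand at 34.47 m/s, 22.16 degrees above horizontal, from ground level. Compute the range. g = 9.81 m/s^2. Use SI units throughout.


R = v^2 * sin(2*theta) / g
Convert angle to radians: theta = 22.16 deg = 0.3868 rad
sin(2*theta) = sin(0.7735) = 0.6987
R = 34.47^2 * 0.6987 / 9.81
R = 1188.1809 * 0.6987 / 9.81 = 84.6219 m

84.6219 m


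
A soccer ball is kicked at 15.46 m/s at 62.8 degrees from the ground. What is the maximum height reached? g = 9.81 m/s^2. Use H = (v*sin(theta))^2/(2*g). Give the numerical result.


H = (v*sin(theta))^2 / (2*g)
vy = v*sin(theta) = 15.46 * sin(62.8 deg) = 13.7504 m/s
H = vy^2 / (2*g) = 189.0729 / (2*9.81)
H = 189.0729 / 19.62 = 9.6367 m

9.6367 m


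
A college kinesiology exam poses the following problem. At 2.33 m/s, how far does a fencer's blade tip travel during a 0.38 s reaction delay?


d = v * t
d = 2.33 * 0.38
d = 0.8854 m

0.8854 m


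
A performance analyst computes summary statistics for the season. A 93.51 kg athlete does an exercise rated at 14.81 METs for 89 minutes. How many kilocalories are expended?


kcal = MET * mass * time_hr
Convert time: 89 min = 1.4833 hr
kcal = 14.81 * 93.51 * 1.4833
kcal = 2054.2433 kcal

2054.2433 kcal


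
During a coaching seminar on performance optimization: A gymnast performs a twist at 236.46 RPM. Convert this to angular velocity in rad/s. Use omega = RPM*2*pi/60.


omega = RPM * 2 * pi / 60
omega = 236.46 * 2 * 3.14159 / 60
omega = 1485.722 / 60 = 24.762 rad/s

24.762 rad/s


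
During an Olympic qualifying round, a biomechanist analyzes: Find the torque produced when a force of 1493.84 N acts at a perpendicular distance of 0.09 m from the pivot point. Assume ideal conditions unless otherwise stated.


tau = F * d
tau = 1493.84 * 0.09
tau = 134.4456 N*m

134.4456 N*m


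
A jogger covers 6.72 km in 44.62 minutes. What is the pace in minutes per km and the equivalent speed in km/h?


Pace = time / distance = 44.62 min / 6.72 km = 6.6399 min/km
Speed = distance / time_in_hours = 6.72 / 0.7437 hr
Speed = 9.0363 km/h

6.6399 min/km, 9.0363 km/h


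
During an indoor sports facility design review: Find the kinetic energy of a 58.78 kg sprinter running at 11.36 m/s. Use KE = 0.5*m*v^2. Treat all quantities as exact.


KE = 0.5 * m * v^2
KE = 0.5 * 58.78 * 11.36^2
KE = 0.5 * 58.78 * 129.0496 = 3792.7677 J

3792.7677 J


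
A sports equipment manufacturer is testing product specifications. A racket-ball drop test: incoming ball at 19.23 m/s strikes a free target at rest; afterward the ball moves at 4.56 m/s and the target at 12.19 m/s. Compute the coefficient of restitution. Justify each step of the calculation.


e = (v2_after - v1_after) / (v1_before - v2_before)
Numerator = 12.19 - 4.56 = 7.63
Denominator = 19.23 - 0 = 19.23
e = 7.63 / 19.23 = 0.3968

0.3968


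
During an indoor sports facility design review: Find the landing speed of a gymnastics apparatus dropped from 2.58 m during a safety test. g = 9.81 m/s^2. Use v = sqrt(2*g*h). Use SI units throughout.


v = sqrt(2 * g * h)
v = sqrt(2 * 9.81 * 2.58)
v = sqrt(50.6196) = 7.1147 m/s

7.1147 m/s


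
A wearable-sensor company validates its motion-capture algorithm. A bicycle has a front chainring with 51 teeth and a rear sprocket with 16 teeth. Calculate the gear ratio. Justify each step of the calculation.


GR = front_teeth / rear_teeth
GR = 51 / 16
GR = 3.1875

3.1875


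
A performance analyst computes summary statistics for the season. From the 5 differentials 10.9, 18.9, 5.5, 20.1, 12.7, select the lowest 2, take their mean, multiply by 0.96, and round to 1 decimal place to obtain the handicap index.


All differentials: 10.9, 18.9, 5.5, 20.1, 12.7
Sorted: 5.5, 10.9, 12.7, 18.9, 20.1
Best 2: 5.5, 10.9
Average of best = 16.4 / 2 = 8.2
Raw index = 8.2 * 0.96 = 7.872
Handicap index = round(7.872, 1) = 7.9

7.9


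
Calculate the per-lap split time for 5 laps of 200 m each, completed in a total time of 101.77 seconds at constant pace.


Split time = total_time / n_laps = 101.77 / 5
Split time = 20.354 s per lap

20.354 s


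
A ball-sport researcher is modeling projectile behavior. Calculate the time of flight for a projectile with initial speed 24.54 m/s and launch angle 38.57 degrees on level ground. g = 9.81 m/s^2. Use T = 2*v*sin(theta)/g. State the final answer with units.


T = 2*v*sin(theta)/g
sin(theta) = sin(38.57 deg) = 0.6235
T = 2*24.54*0.6235 / 9.81
T = 30.5999 / 9.81 = 3.1193 s

3.1193 s


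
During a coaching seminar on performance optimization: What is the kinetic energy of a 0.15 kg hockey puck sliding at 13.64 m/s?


KE = 0.5 * m * v^2
KE = 0.5 * 0.15 * 13.64^2
KE = 0.5 * 0.15 * 186.0496 = 13.9537 J

13.9537 J


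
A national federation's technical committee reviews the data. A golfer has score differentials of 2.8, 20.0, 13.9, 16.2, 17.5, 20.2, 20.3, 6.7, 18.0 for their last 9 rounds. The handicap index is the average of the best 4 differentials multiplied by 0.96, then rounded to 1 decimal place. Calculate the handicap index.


All differentials: 2.8, 20.0, 13.9, 16.2, 17.5, 20.2, 20.3, 6.7, 18.0
Sorted: 2.8, 6.7, 13.9, 16.2, 17.5, 18.0, 20.0, 20.2, 20.3
Best 4: 2.8, 6.7, 13.9, 16.2
Average of best = 39.6 / 4 = 9.9
Raw index = 9.9 * 0.96 = 9.504
Handicap index = round(9.504, 1) = 9.5

9.5


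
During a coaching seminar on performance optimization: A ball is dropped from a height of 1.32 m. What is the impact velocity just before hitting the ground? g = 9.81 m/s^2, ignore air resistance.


v = sqrt(2 * g * h)
v = sqrt(2 * 9.81 * 1.32)
v = sqrt(25.8984) = 5.089 m/s

5.089 m/s


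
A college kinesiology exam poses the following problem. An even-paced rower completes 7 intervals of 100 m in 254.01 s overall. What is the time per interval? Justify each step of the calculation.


Split time = total_time / n_laps = 254.01 / 7
Split time = 36.2871 s per lap

36.2871 s


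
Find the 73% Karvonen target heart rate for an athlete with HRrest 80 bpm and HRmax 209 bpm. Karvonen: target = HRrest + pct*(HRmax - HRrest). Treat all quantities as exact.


Target = HRrest + pct*(HRmax - HRrest)
Heart rate reserve = HRmax - HRrest = 209 - 80 = 129 bpm
Fraction = 73% = 0.73
Target = 80 + 0.73 * 129
Target = 80 + 94.17 = 174.17 bpm

174.17 bpm


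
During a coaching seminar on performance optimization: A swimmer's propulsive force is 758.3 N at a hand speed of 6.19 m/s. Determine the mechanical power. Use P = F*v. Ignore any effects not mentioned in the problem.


P = F * v
P = 758.3 * 6.19
P = 4693.877 W

4693.877 W


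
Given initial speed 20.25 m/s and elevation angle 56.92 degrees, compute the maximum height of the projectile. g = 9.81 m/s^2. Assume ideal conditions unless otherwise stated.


H = (v*sin(theta))^2 / (2*g)
vy = v*sin(theta) = 20.25 * sin(56.92 deg) = 16.9677 m/s
H = vy^2 / (2*g) = 287.9016 / (2*9.81)
H = 287.9016 / 19.62 = 14.6739 m

14.6739 m


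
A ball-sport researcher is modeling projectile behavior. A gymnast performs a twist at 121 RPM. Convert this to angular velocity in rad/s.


omega = RPM * 2 * pi / 60
omega = 121 * 2 * 3.14159 / 60
omega = 760.2654 / 60 = 12.6711 rad/s

12.6711 rad/s


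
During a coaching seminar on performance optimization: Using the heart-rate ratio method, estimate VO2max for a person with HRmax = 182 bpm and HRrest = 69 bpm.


VO2max = 15.3 * HRmax / HRrest
VO2max = 15.3 * 182 / 69
VO2max = 2784.6 / 69 = 40.3565 mL/kg/min

40.3565 mL/kg/min


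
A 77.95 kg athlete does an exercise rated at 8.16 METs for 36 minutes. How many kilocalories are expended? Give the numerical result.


kcal = MET * mass * time_hr
Convert time: 36 min = 0.6 hr
kcal = 8.16 * 77.95 * 0.6
kcal = 381.6432 kcal

381.6432 kcal


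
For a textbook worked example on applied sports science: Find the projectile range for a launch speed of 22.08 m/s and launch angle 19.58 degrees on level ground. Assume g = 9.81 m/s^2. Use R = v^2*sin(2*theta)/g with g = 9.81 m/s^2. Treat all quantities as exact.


R = v^2 * sin(2*theta) / g
Convert angle to radians: theta = 19.58 deg = 0.3417 rad
sin(2*theta) = sin(0.6835) = 0.6315
R = 22.08^2 * 0.6315 / 9.81
R = 487.5264 * 0.6315 / 9.81 = 31.383 m

31.383 m


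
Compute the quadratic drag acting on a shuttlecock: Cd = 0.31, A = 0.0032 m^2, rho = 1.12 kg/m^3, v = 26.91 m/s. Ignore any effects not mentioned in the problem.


Fd = 0.5 * Cd * rho * A * v^2
Fd = 0.5 * 0.31 * 1.12 * 0.0032 * 26.91^2
v^2 = 724.1481
Fd = 0.5 * 0.31 * 1.12 * 0.0032 * 724.1481 = 0.4023 N

0.4023 N


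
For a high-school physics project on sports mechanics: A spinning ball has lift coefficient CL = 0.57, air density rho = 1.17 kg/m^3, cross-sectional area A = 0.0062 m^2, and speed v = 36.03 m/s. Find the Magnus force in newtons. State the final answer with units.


FM = 0.5 * CL * rho * A * v^2
FM = 0.5 * 0.57 * 1.17 * 0.0062 * 36.03^2
v^2 = 1298.1609
FM = 0.5 * 0.57 * 1.17 * 0.0062 * 1298.1609 = 2.6838 N

2.6838 N


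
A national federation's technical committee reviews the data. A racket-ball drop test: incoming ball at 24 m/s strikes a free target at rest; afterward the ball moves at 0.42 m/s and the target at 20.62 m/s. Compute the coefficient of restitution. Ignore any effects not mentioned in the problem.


e = (v2_after - v1_after) / (v1_before - v2_before)
Numerator = 20.62 - 0.42 = 20.2
Denominator = 24 - 0 = 24
e = 20.2 / 24 = 0.8417

0.8417


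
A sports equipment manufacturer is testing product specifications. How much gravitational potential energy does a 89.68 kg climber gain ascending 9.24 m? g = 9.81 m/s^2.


PE = m * g * h
PE = 89.68 * 9.81 * 9.24
PE = 879.7608 * 9.24 = 8128.9898 J

8128.9898 J


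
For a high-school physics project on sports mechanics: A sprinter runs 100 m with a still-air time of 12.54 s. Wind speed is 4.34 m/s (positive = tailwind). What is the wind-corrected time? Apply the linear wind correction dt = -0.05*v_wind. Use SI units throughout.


dt = -0.05 * v_wind = -0.05 * 4.34 = -0.217 s
t_corrected = t_still + dt = 12.54 + (-0.217)
t_corrected = 12.323 s

12.323 s


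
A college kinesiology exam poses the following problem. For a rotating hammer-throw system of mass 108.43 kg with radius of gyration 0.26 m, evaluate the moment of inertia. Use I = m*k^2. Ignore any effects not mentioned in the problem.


I = m * k^2
I = 108.43 * 0.26^2
I = 108.43 * 0.0676 = 7.3299 kg*m^2

7.3299 kg*m^2


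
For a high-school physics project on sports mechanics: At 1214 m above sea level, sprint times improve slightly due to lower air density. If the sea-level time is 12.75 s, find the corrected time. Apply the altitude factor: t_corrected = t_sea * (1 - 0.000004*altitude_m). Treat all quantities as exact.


Correction factor = 1 - 0.000004 * 1214 = 0.995144
t_corrected = t_sea * factor = 12.75 * 0.995144
t_corrected = 12.6881 s

12.6881 s


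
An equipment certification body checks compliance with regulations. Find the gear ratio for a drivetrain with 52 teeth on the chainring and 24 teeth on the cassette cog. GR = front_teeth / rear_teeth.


GR = front_teeth / rear_teeth
GR = 52 / 24
GR = 2.1667

2.1667


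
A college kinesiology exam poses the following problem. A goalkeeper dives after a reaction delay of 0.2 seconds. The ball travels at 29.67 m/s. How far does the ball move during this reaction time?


d = v * t
d = 29.67 * 0.2
d = 5.934 m

5.934 m


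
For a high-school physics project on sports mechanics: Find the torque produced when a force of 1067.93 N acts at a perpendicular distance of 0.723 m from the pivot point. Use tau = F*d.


tau = F * d
tau = 1067.93 * 0.723
tau = 772.1134 N*m

772.1134 N*m


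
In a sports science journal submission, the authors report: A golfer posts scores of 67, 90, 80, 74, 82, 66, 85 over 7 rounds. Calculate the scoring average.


Average = sum / n
Sum = 544
Average = 544 / 7 = 77.7143

77.7143


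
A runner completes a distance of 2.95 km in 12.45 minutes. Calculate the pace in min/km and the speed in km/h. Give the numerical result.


Pace = time / distance = 12.45 min / 2.95 km = 4.2203 min/km
Speed = distance / time_in_hours = 2.95 / 0.2075 hr
Speed = 14.2169 km/h

4.2203 min/km, 14.2169 km/h


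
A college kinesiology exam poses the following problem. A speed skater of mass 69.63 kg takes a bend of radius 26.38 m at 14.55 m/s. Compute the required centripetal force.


Fc = m * v^2 / r
v^2 = 14.55^2 = 211.7025
Fc = 69.63 * 211.7025 / 26.38
Fc = 14740.8451 / 26.38 = 558.7887 N

558.7887 N


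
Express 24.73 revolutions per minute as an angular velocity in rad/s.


omega = RPM * 2 * pi / 60
omega = 24.73 * 2 * 3.14159 / 60
omega = 155.3832 / 60 = 2.5897 rad/s

2.5897 rad/s


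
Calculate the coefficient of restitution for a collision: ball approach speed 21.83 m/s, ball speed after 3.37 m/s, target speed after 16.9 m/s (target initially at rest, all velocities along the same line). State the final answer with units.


e = (v2_after - v1_after) / (v1_before - v2_before)
Numerator = 16.9 - 3.37 = 13.53
Denominator = 21.83 - 0 = 21.83
e = 13.53 / 21.83 = 0.6198

0.6198


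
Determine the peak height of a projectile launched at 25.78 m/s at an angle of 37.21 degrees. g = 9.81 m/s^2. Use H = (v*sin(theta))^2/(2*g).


H = (v*sin(theta))^2 / (2*g)
vy = v*sin(theta) = 25.78 * sin(37.21 deg) = 15.5901 m/s
H = vy^2 / (2*g) = 243.0527 / (2*9.81)
H = 243.0527 / 19.62 = 12.388 m

12.388 m


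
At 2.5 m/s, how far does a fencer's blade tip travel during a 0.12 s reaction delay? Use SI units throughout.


d = v * t
d = 2.5 * 0.12
d = 0.3 m

0.3 m


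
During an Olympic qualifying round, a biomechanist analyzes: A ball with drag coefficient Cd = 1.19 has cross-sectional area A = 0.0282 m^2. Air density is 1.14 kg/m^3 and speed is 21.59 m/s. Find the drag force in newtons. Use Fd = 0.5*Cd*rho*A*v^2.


Fd = 0.5 * Cd * rho * A * v^2
Fd = 0.5 * 1.19 * 1.14 * 0.0282 * 21.59^2
v^2 = 466.1281
Fd = 0.5 * 1.19 * 1.14 * 0.0282 * 466.1281 = 8.9161 N

8.9161 N


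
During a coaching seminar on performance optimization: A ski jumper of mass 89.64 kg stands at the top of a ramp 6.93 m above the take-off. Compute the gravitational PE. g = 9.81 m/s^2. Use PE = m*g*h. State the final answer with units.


PE = m * g * h
PE = 89.64 * 9.81 * 6.93
PE = 879.3684 * 6.93 = 6094.023 J

6094.023 J


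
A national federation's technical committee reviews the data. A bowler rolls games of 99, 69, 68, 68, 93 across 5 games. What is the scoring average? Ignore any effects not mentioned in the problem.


Average = sum / n
Sum = 397
Average = 397 / 5 = 79.4

79.4


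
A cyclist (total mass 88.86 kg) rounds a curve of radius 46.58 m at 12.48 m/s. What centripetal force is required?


Fc = m * v^2 / r
v^2 = 12.48^2 = 155.7504
Fc = 88.86 * 155.7504 / 46.58
Fc = 13839.9805 / 46.58 = 297.1228 N

297.1228 N


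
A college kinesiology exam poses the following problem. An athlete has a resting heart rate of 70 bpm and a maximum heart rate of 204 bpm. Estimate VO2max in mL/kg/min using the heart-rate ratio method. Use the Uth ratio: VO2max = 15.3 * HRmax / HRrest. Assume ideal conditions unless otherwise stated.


VO2max = 15.3 * HRmax / HRrest
VO2max = 15.3 * 204 / 70
VO2max = 3121.2 / 70 = 44.5886 mL/kg/min

44.5886 mL/kg/min


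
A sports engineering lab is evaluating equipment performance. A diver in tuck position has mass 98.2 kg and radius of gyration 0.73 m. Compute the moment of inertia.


I = m * k^2
I = 98.2 * 0.73^2
I = 98.2 * 0.5329 = 52.3308 kg*m^2

52.3308 kg*m^2


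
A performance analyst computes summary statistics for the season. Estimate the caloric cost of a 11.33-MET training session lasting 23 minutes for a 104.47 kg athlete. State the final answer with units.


kcal = MET * mass * time_hr
Convert time: 23 min = 0.3833 hr
kcal = 11.33 * 104.47 * 0.3833
kcal = 453.7306 kcal

453.7306 kcal


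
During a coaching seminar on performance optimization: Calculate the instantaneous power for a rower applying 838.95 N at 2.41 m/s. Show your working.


P = F * v
P = 838.95 * 2.41
P = 2021.8695 W

2021.8695 W


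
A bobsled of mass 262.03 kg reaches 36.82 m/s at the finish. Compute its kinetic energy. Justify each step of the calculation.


KE = 0.5 * m * v^2
KE = 0.5 * 262.03 * 36.82^2
KE = 0.5 * 262.03 * 1355.7124 = 177618.6601 J

177618.6601 J


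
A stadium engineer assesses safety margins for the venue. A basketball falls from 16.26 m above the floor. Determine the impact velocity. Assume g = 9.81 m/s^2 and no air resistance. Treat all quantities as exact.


v = sqrt(2 * g * h)
v = sqrt(2 * 9.81 * 16.26)
v = sqrt(319.0212) = 17.8612 m/s

17.8612 m/s


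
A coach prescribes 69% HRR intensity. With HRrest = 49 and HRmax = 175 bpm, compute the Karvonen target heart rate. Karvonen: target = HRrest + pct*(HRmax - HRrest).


Target = HRrest + pct*(HRmax - HRrest)
Heart rate reserve = HRmax - HRrest = 175 - 49 = 126 bpm
Fraction = 69% = 0.69
Target = 49 + 0.69 * 126
Target = 49 + 86.94 = 135.94 bpm

135.94 bpm


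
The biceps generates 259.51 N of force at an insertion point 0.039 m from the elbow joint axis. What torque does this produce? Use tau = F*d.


tau = F * d
tau = 259.51 * 0.039
tau = 10.1209 N*m

10.1209 N*m


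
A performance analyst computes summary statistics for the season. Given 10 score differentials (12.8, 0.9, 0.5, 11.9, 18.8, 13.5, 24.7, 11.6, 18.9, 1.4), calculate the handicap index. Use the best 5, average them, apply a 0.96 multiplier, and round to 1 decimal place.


All differentials: 12.8, 0.9, 0.5, 11.9, 18.8, 13.5, 24.7, 11.6, 18.9, 1.4
Sorted: 0.5, 0.9, 1.4, 11.6, 11.9, 12.8, 13.5, 18.8, 18.9, 24.7
Best 5: 0.5, 0.9, 1.4, 11.6, 11.9
Average of best = 26.3 / 5 = 5.26
Raw index = 5.26 * 0.96 = 5.0496
Handicap index = round(5.0496, 1) = 5.0

5.0


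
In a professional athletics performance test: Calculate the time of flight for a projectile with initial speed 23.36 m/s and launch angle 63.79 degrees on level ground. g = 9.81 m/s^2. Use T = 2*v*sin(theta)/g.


T = 2*v*sin(theta)/g
sin(theta) = sin(63.79 deg) = 0.8972
T = 2*23.36*0.8972 / 9.81
T = 41.9163 / 9.81 = 4.2728 s

4.2728 s


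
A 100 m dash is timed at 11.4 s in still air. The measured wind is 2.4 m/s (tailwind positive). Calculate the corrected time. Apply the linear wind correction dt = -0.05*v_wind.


dt = -0.05 * v_wind = -0.05 * 2.4 = -0.12 s
t_corrected = t_still + dt = 11.4 + (-0.12)
t_corrected = 11.28 s

11.28 s


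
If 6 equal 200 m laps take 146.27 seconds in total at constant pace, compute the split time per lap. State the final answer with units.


Split time = total_time / n_laps = 146.27 / 6
Split time = 24.3783 s per lap

24.3783 s


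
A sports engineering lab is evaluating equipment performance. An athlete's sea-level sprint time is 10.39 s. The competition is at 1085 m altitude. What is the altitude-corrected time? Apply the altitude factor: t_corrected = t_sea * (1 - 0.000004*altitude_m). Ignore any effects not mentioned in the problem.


Correction factor = 1 - 0.000004 * 1085 = 0.99566
t_corrected = t_sea * factor = 10.39 * 0.99566
t_corrected = 10.3449 s

10.3449 s


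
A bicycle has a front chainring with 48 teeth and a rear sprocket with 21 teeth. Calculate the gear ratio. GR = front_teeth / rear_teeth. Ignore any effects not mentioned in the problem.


GR = front_teeth / rear_teeth
GR = 48 / 21
GR = 2.2857

2.2857


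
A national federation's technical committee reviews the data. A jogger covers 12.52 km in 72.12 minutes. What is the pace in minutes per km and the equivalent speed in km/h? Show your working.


Pace = time / distance = 72.12 min / 12.52 km = 5.7604 min/km
Speed = distance / time_in_hours = 12.52 / 1.202 hr
Speed = 10.416 km/h

5.7604 min/km, 10.416 km/h


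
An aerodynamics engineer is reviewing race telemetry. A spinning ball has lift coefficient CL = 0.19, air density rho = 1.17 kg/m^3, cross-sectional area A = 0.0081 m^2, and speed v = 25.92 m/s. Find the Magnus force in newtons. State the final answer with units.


FM = 0.5 * CL * rho * A * v^2
FM = 0.5 * 0.19 * 1.17 * 0.0081 * 25.92^2
v^2 = 671.8464
FM = 0.5 * 0.19 * 1.17 * 0.0081 * 671.8464 = 0.6049 N

0.6049 N


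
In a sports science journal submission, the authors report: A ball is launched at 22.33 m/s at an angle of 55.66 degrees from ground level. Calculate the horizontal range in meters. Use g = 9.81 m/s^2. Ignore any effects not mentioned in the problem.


R = v^2 * sin(2*theta) / g
Convert angle to radians: theta = 55.66 deg = 0.9715 rad
sin(2*theta) = sin(1.9429) = 0.9316
R = 22.33^2 * 0.9316 / 9.81
R = 498.6289 * 0.9316 / 9.81 = 47.3501 m

47.3501 m


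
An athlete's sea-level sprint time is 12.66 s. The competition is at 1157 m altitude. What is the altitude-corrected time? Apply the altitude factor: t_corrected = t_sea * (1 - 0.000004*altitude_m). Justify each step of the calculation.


Correction factor = 1 - 0.000004 * 1157 = 0.995372
t_corrected = t_sea * factor = 12.66 * 0.995372
t_corrected = 12.6014 s

12.6014 s


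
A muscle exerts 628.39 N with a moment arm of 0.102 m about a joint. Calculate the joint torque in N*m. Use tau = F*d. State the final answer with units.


tau = F * d
tau = 628.39 * 0.102
tau = 64.0958 N*m

64.0958 N*m


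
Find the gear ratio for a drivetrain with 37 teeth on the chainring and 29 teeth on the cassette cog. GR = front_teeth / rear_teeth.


GR = front_teeth / rear_teeth
GR = 37 / 29
GR = 1.2759

1.2759


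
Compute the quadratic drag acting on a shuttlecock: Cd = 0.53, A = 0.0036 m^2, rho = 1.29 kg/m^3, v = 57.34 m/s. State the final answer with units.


Fd = 0.5 * Cd * rho * A * v^2
Fd = 0.5 * 0.53 * 1.29 * 0.0036 * 57.34^2
v^2 = 3287.8756
Fd = 0.5 * 0.53 * 1.29 * 0.0036 * 3287.8756 = 4.0463 N

4.0463 N


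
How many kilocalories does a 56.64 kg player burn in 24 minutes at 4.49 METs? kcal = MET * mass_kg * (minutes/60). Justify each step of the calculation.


kcal = MET * mass * time_hr
Convert time: 24 min = 0.4 hr
kcal = 4.49 * 56.64 * 0.4
kcal = 101.7254 kcal

101.7254 kcal


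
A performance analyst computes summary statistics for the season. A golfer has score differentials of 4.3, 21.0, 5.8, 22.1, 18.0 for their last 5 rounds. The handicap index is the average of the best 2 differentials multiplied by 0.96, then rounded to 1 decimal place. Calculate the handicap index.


All differentials: 4.3, 21.0, 5.8, 22.1, 18.0
Sorted: 4.3, 5.8, 18.0, 21.0, 22.1
Best 2: 4.3, 5.8
Average of best = 10.1 / 2 = 5.05
Raw index = 5.05 * 0.96 = 4.848
Handicap index = round(4.848, 1) = 4.8

4.8


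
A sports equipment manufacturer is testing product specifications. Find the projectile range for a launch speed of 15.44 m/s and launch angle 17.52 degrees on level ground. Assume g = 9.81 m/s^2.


R = v^2 * sin(2*theta) / g
Convert angle to radians: theta = 17.52 deg = 0.3058 rad
sin(2*theta) = sin(0.6116) = 0.5741
R = 15.44^2 * 0.5741 / 9.81
R = 238.3936 * 0.5741 / 9.81 = 13.9524 m

13.9524 m


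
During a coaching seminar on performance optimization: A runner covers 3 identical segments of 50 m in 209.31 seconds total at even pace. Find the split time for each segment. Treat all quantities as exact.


Split time = total_time / n_laps = 209.31 / 3
Split time = 69.77 s per lap

69.77 s


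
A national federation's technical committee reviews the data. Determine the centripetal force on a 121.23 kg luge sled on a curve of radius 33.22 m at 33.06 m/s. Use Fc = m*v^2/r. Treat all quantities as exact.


Fc = m * v^2 / r
v^2 = 33.06^2 = 1092.9636
Fc = 121.23 * 1092.9636 / 33.22
Fc = 132499.9772 / 33.22 = 3988.5604 N

3988.5604 N


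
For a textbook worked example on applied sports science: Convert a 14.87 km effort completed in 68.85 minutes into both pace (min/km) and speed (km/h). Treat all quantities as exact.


Pace = time / distance = 68.85 min / 14.87 km = 4.6301 min/km
Speed = distance / time_in_hours = 14.87 / 1.1475 hr
Speed = 12.9586 km/h

4.6301 min/km, 12.9586 km/h


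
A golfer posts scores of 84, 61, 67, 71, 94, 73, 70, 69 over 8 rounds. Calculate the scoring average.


Average = sum / n
Sum = 589
Average = 589 / 8 = 73.625

73.625


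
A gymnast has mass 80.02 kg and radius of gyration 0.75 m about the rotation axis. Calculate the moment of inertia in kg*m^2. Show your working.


I = m * k^2
I = 80.02 * 0.75^2
I = 80.02 * 0.5625 = 45.0112 kg*m^2

45.0112 kg*m^2


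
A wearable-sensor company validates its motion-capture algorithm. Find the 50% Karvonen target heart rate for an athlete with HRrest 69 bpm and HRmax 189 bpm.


Target = HRrest + pct*(HRmax - HRrest)
Heart rate reserve = HRmax - HRrest = 189 - 69 = 120 bpm
Fraction = 50% = 0.5
Target = 69 + 0.5 * 120
Target = 69 + 60 = 129 bpm

129 bpm


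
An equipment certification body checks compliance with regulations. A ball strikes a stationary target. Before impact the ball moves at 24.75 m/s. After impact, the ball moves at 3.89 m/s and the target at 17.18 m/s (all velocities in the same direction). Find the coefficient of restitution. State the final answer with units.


e = (v2_after - v1_after) / (v1_before - v2_before)
Numerator = 17.18 - 3.89 = 13.29
Denominator = 24.75 - 0 = 24.75
e = 13.29 / 24.75 = 0.537

0.537


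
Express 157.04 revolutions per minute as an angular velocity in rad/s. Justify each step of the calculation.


omega = RPM * 2 * pi / 60
omega = 157.04 * 2 * 3.14159 / 60
omega = 986.7114 / 60 = 16.4452 rad/s

16.4452 rad/s


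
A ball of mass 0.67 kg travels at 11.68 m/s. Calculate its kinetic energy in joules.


KE = 0.5 * m * v^2
KE = 0.5 * 0.67 * 11.68^2
KE = 0.5 * 0.67 * 136.4224 = 45.7015 J

45.7015 J


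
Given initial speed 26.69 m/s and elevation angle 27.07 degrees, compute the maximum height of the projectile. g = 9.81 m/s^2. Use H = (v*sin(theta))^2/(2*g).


H = (v*sin(theta))^2 / (2*g)
vy = v*sin(theta) = 26.69 * sin(27.07 deg) = 12.1461 m/s
H = vy^2 / (2*g) = 147.5266 / (2*9.81)
H = 147.5266 / 19.62 = 7.5192 m

7.5192 m


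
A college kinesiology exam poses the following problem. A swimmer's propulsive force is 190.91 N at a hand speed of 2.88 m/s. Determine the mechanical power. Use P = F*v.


P = F * v
P = 190.91 * 2.88
P = 549.8208 W

549.8208 W


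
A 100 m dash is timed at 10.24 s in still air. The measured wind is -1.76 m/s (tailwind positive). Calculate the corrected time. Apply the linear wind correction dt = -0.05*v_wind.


dt = -0.05 * v_wind = -0.05 * -1.76 = 0.088 s
t_corrected = t_still + dt = 10.24 + (0.088)
t_corrected = 10.328 s

10.328 s


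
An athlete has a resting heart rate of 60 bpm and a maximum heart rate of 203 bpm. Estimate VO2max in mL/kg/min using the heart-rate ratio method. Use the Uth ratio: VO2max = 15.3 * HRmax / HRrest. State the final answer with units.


VO2max = 15.3 * HRmax / HRrest
VO2max = 15.3 * 203 / 60
VO2max = 3105.9 / 60 = 51.765 mL/kg/min

51.765 mL/kg/min


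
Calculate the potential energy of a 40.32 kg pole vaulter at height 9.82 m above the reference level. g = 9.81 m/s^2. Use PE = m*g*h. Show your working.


PE = m * g * h
PE = 40.32 * 9.81 * 9.82
PE = 395.5392 * 9.82 = 3884.1949 J

3884.1949 J


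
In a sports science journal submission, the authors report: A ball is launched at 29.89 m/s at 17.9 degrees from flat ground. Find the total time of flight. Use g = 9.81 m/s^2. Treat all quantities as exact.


T = 2*v*sin(theta)/g
sin(theta) = sin(17.9 deg) = 0.3074
T = 2*29.89*0.3074 / 9.81
T = 18.3738 / 9.81 = 1.873 s

1.873 s


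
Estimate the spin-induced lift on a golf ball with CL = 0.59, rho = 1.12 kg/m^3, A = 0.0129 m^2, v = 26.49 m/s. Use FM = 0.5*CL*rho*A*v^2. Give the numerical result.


FM = 0.5 * CL * rho * A * v^2
FM = 0.5 * 0.59 * 1.12 * 0.0129 * 26.49^2
v^2 = 701.7201
FM = 0.5 * 0.59 * 1.12 * 0.0129 * 701.7201 = 2.9908 N

2.9908 N


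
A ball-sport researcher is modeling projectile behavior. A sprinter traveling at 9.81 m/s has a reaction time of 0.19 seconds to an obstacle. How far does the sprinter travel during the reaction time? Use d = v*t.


d = v * t
d = 9.81 * 0.19
d = 1.8639 m

1.8639 m


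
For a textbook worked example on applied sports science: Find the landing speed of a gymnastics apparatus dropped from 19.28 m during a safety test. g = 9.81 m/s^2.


v = sqrt(2 * g * h)
v = sqrt(2 * 9.81 * 19.28)
v = sqrt(378.2736) = 19.4493 m/s

19.4493 m/s


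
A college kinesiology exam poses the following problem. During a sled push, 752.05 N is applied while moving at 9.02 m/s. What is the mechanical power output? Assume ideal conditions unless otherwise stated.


P = F * v
P = 752.05 * 9.02
P = 6783.491 W

6783.491 W


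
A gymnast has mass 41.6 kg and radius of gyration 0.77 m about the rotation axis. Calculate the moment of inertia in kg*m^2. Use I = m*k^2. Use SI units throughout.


I = m * k^2
I = 41.6 * 0.77^2
I = 41.6 * 0.5929 = 24.6646 kg*m^2

24.6646 kg*m^2


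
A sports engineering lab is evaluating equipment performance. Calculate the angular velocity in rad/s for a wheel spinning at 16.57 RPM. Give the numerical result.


omega = RPM * 2 * pi / 60
omega = 16.57 * 2 * 3.14159 / 60
omega = 104.1124 / 60 = 1.7352 rad/s

1.7352 rad/s


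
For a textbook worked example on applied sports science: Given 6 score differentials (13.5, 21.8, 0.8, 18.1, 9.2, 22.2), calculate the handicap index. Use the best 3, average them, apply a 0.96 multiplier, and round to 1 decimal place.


All differentials: 13.5, 21.8, 0.8, 18.1, 9.2, 22.2
Sorted: 0.8, 9.2, 13.5, 18.1, 21.8, 22.2
Best 3: 0.8, 9.2, 13.5
Average of best = 23.5 / 3 = 7.8333
Raw index = 7.8333 * 0.96 = 7.52
Handicap index = round(7.52, 1) = 7.5

7.5


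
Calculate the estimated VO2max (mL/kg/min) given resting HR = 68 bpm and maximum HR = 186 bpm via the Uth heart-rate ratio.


VO2max = 15.3 * HRmax / HRrest
VO2max = 15.3 * 186 / 68
VO2max = 2845.8 / 68 = 41.85 mL/kg/min

41.85 mL/kg/min


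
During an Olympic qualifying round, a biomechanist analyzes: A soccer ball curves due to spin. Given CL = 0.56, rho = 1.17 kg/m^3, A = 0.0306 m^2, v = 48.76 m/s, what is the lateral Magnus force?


FM = 0.5 * CL * rho * A * v^2
FM = 0.5 * 0.56 * 1.17 * 0.0306 * 48.76^2
v^2 = 2377.5376
FM = 0.5 * 0.56 * 1.17 * 0.0306 * 2377.5376 = 23.8338 N

23.8338 N


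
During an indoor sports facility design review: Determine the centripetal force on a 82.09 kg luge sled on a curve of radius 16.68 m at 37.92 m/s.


Fc = m * v^2 / r
v^2 = 37.92^2 = 1437.9264
Fc = 82.09 * 1437.9264 / 16.68
Fc = 118039.3782 / 16.68 = 7076.7013 N

7076.7013 N


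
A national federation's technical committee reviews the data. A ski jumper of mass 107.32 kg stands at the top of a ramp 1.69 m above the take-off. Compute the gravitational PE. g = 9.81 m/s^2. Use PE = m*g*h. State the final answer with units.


PE = m * g * h
PE = 107.32 * 9.81 * 1.69
PE = 1052.8092 * 1.69 = 1779.2475 J

1779.2475 J


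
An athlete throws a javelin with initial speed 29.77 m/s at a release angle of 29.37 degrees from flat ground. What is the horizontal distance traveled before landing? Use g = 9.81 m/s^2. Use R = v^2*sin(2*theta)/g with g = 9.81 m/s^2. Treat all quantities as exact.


R = v^2 * sin(2*theta) / g
Convert angle to radians: theta = 29.37 deg = 0.5126 rad
sin(2*theta) = sin(1.0252) = 0.8548
R = 29.77^2 * 0.8548 / 9.81
R = 886.2529 * 0.8548 / 9.81 = 77.2261 m

77.2261 m


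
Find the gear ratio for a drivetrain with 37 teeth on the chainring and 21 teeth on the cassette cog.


GR = front_teeth / rear_teeth
GR = 37 / 21
GR = 1.7619

1.7619


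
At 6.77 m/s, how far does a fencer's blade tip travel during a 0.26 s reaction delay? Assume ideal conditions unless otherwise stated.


d = v * t
d = 6.77 * 0.26
d = 1.7602 m

1.7602 m


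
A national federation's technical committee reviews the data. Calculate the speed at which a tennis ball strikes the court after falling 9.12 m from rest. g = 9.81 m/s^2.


v = sqrt(2 * g * h)
v = sqrt(2 * 9.81 * 9.12)
v = sqrt(178.9344) = 13.3766 m/s

13.3766 m/s


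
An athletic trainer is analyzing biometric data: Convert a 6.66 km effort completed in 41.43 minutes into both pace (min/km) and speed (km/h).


Pace = time / distance = 41.43 min / 6.66 km = 6.2207 min/km
Speed = distance / time_in_hours = 6.66 / 0.6905 hr
Speed = 9.6452 km/h

6.2207 min/km, 9.6452 km/h


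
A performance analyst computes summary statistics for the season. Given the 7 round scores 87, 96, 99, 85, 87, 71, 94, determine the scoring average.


Average = sum / n
Sum = 619
Average = 619 / 7 = 88.4286

88.4286


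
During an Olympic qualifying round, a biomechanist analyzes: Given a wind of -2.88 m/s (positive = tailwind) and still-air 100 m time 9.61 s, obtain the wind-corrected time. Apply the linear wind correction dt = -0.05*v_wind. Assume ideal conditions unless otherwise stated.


dt = -0.05 * v_wind = -0.05 * -2.88 = 0.144 s
t_corrected = t_still + dt = 9.61 + (0.144)
t_corrected = 9.754 s

9.754 s


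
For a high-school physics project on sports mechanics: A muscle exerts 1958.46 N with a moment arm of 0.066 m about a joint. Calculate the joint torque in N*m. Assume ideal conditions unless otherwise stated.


tau = F * d
tau = 1958.46 * 0.066
tau = 129.2584 N*m

129.2584 N*m


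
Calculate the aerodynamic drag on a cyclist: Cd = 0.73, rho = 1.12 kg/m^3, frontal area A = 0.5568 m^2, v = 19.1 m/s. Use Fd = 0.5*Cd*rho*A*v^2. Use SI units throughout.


Fd = 0.5 * Cd * rho * A * v^2
Fd = 0.5 * 0.73 * 1.12 * 0.5568 * 19.1^2
v^2 = 364.81
Fd = 0.5 * 0.73 * 1.12 * 0.5568 * 364.81 = 83.038 N

83.038 N


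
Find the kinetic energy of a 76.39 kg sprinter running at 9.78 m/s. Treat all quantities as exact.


KE = 0.5 * m * v^2
KE = 0.5 * 76.39 * 9.78^2
KE = 0.5 * 76.39 * 95.6484 = 3653.2906 J

3653.2906 J


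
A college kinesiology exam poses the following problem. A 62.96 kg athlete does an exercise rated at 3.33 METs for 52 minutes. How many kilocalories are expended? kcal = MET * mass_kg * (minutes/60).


kcal = MET * mass * time_hr
Convert time: 52 min = 0.8667 hr
kcal = 3.33 * 62.96 * 0.8667
kcal = 181.7026 kcal

181.7026 kcal


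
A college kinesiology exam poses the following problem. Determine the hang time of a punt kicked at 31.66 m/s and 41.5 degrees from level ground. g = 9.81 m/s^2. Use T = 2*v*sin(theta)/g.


T = 2*v*sin(theta)/g
sin(theta) = sin(41.5 deg) = 0.6626
T = 2*31.66*0.6626 / 9.81
T = 41.9571 / 9.81 = 4.277 s

4.277 s


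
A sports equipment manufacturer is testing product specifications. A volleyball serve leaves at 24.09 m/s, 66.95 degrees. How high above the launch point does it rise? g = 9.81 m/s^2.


H = (v*sin(theta))^2 / (2*g)
vy = v*sin(theta) = 24.09 * sin(66.95 deg) = 22.1667 m/s
H = vy^2 / (2*g) = 491.3643 / (2*9.81)
H = 491.3643 / 19.62 = 25.0441 m

25.0441 m


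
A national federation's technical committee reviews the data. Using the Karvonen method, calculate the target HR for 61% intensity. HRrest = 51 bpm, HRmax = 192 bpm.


Target = HRrest + pct*(HRmax - HRrest)
Heart rate reserve = HRmax - HRrest = 192 - 51 = 141 bpm
Fraction = 61% = 0.61
Target = 51 + 0.61 * 141
Target = 51 + 86.01 = 137.01 bpm

137.01 bpm


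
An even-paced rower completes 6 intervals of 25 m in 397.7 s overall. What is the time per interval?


Split time = total_time / n_laps = 397.7 / 6
Split time = 66.2833 s per lap

66.2833 s


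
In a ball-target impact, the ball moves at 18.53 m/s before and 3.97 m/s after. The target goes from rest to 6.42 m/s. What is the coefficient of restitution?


e = (v2_after - v1_after) / (v1_before - v2_before)
Numerator = 6.42 - 3.97 = 2.45
Denominator = 18.53 - 0 = 18.53
e = 2.45 / 18.53 = 0.1322

0.1322


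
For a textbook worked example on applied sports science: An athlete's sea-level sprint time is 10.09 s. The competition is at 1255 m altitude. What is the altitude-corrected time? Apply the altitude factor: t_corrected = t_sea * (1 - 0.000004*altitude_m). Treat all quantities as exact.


Correction factor = 1 - 0.000004 * 1255 = 0.99498
t_corrected = t_sea * factor = 10.09 * 0.99498
t_corrected = 10.0393 s

10.0393 s


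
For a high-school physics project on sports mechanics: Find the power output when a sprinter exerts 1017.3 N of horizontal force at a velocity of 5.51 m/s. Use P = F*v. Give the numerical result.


P = F * v
P = 1017.3 * 5.51
P = 5605.323 W

5605.323 W


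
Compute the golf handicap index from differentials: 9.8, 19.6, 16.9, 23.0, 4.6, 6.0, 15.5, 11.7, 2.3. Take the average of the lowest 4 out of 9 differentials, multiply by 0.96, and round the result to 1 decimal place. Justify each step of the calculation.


All differentials: 9.8, 19.6, 16.9, 23.0, 4.6, 6.0, 15.5, 11.7, 2.3
Sorted: 2.3, 4.6, 6.0, 9.8, 11.7, 15.5, 16.9, 19.6, 23.0
Best 4: 2.3, 4.6, 6.0, 9.8
Average of best = 22.7 / 4 = 5.675
Raw index = 5.675 * 0.96 = 5.448
Handicap index = round(5.448, 1) = 5.4

5.4


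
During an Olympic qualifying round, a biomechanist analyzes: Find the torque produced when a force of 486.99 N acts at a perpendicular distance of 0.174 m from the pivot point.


tau = F * d
tau = 486.99 * 0.174
tau = 84.7363 N*m

84.7363 N*m


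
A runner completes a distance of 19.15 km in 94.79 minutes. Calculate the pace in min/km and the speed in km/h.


Pace = time / distance = 94.79 min / 19.15 km = 4.9499 min/km
Speed = distance / time_in_hours = 19.15 / 1.5798 hr
Speed = 12.1215 km/h

4.9499 min/km, 12.1215 km/h


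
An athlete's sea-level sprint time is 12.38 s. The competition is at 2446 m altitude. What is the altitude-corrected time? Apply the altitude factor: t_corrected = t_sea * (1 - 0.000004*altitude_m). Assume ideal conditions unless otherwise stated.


Correction factor = 1 - 0.000004 * 2446 = 0.990216
t_corrected = t_sea * factor = 12.38 * 0.990216
t_corrected = 12.2589 s

12.2589 s


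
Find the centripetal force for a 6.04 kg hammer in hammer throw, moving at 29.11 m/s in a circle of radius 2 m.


Fc = m * v^2 / r
v^2 = 29.11^2 = 847.3921
Fc = 6.04 * 847.3921 / 2
Fc = 5118.2483 / 2 = 2559.1241 N

2559.1241 N


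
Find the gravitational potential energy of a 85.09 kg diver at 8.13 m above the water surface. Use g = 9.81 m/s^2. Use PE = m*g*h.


PE = m * g * h
PE = 85.09 * 9.81 * 8.13
PE = 834.7329 * 8.13 = 6786.3785 J

6786.3785 J


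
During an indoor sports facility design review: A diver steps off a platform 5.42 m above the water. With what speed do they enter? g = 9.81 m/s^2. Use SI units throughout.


v = sqrt(2 * g * h)
v = sqrt(2 * 9.81 * 5.42)
v = sqrt(106.3404) = 10.3121 m/s

10.3121 m/s


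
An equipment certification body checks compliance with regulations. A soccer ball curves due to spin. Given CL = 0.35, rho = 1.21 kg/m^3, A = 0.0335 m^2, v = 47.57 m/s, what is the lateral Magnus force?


FM = 0.5 * CL * rho * A * v^2
FM = 0.5 * 0.35 * 1.21 * 0.0335 * 47.57^2
v^2 = 2262.9049
FM = 0.5 * 0.35 * 1.21 * 0.0335 * 2262.9049 = 16.0522 N

16.0522 N


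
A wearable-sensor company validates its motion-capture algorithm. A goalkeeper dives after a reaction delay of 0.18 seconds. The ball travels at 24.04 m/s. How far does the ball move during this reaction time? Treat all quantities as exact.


d = v * t
d = 24.04 * 0.18
d = 4.3272 m

4.3272 m


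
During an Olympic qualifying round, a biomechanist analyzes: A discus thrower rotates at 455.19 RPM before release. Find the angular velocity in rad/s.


omega = RPM * 2 * pi / 60
omega = 455.19 * 2 * 3.14159 / 60
omega = 2860.0431 / 60 = 47.6674 rad/s

47.6674 rad/s


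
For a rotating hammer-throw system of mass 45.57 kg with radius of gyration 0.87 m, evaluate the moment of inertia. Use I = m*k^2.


I = m * k^2
I = 45.57 * 0.87^2
I = 45.57 * 0.7569 = 34.4919 kg*m^2

34.4919 kg*m^2
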